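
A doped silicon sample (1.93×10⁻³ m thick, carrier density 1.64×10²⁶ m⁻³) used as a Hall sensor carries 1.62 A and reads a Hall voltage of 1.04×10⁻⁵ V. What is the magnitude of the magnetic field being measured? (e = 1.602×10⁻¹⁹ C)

B ≈ 0.326 T

From V_H = IB/(n e t), B = V_H n e t / I.
B = (1.04×10⁻⁵)(1.64×10²⁶)(1.602×10⁻¹⁹)(1.93×10⁻³)/1.62 ≈ 0.326 T.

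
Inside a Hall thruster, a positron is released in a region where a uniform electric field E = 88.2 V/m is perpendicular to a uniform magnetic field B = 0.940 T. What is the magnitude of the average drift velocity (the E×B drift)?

The E×B drift speed is v_d = E/B.
v_d = 88.2/0.940 = 93.8 m/s.

v_d ≈ 93.8 m/s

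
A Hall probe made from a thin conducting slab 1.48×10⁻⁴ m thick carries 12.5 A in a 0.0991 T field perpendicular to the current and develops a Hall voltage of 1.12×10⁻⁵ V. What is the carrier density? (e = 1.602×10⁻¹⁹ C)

From V_H = IB/(n e t), n = IB/(V_H e t).
n = (12.5)(0.0991)/((1.12×10⁻⁵)(1.602×10⁻¹⁹)(1.48×10⁻⁴)) ≈ 4.66×10²⁷ m⁻³.

n ≈ 4.66×10²⁷ m⁻³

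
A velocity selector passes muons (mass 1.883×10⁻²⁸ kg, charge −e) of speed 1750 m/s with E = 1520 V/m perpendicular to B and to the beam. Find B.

Balance of forces in the selector: qE = qvB ⇒ B = E/v.
B = 1520/1750 = 0.869 T.

B = 0.869 T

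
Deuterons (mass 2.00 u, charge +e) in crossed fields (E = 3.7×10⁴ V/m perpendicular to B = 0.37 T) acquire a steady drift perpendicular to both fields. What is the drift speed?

v_d ≈ 1.0×10⁵ m/s

The E×B drift speed is v_d = E/B.
v_d = 3.7×10⁴/0.37 = 1.0×10⁵ m/s.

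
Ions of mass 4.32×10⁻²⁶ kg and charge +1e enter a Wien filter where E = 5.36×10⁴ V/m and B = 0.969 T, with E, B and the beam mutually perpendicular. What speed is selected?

v = 5.53×10⁴ m/s

For undeflected motion the electric and magnetic forces balance: qE = qvB.
v = E/B = 5.36×10⁴/0.969 = 5.53×10⁴ m/s.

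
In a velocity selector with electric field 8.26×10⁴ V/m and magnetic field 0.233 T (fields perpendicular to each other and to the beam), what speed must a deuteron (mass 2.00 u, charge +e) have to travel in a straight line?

v = 3.55×10⁵ m/s

Straight-line motion ⇒ electric and magnetic forces cancel, so E = vB.
v = E/B = 8.26×10⁴/0.233 = 3.55×10⁵ m/s.
The result is independent of the particle's charge and mass.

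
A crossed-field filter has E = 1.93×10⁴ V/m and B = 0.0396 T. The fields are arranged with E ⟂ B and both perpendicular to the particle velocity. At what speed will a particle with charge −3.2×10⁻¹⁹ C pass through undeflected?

v = 4.87×10⁵ m/s

Zero net Lorentz force requires |qE| = |q v×B|, i.e. E = vB.
v = E/B = 1.93×10⁴/0.0396 = 4.87×10⁵ m/s.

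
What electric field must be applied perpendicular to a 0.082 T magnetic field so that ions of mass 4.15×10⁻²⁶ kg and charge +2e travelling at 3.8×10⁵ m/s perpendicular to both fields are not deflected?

E = 3.1×10⁴ V/m

For straight-line motion qE = qvB, so E = vB.
E = 3.8×10⁵ × 0.082 = 3.1×10⁴ V/m.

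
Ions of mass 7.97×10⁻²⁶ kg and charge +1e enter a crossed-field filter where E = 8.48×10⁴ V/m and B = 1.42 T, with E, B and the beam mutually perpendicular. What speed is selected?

v = 5.97×10⁴ m/s

Zero net Lorentz force requires |qE| = |q v×B|, i.e. E = vB.
v = E/B = 8.48×10⁴/1.42 = 5.97×10⁴ m/s.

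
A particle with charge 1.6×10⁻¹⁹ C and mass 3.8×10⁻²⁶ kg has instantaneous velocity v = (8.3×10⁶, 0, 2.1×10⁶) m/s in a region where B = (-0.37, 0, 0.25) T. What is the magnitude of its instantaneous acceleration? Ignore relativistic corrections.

v×B = (0, -2.85×10⁶, 0) N/C.
F = q v×B = (1.6×10⁻¹⁹ C)·(0, -2.85×10⁶, 0) = (0, -4.56×10⁻¹³, 0) N.
|a| = |F|/m = 4.563×10⁻¹³/3.8×10⁻²⁶ ≈ 1.20×10¹³ m/s².

|a| ≈ 1.20×10¹³ m/s²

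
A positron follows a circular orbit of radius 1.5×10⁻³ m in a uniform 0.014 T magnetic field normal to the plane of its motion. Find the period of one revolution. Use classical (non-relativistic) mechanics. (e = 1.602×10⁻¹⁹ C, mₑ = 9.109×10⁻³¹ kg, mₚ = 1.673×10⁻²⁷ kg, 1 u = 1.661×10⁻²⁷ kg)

T ≈ 2.6×10⁻⁹ s

The cyclotron period depends only on m, q, B: T = 2πm/(|q|B).
T = 2π(9.109×10⁻³¹)/((1.602×10⁻¹⁹)(0.014)) ≈ 2.6×10⁻⁹ s.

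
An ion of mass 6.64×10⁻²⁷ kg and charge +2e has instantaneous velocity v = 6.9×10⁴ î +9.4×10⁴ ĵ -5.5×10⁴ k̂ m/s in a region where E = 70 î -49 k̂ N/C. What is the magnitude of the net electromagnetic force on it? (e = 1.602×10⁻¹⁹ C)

Only an electric field acts, so F = qE = (3.204×10⁻¹⁹ C)·(70.0, 0, -49.0) = (2.24×10⁻¹⁷, 0, -1.57×10⁻¹⁷) N.
|F| = 2.74×10⁻¹⁷ N.

|F| ≈ 2.74×10⁻¹⁷ N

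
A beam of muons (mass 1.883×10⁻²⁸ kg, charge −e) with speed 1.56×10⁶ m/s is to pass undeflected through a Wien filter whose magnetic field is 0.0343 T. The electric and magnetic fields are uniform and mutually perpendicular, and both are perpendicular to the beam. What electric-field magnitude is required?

For straight-line motion qE = qvB, so E = vB.
E = 1.56×10⁶ × 0.0343 = 5.35×10⁴ V/m.

E = 5.35×10⁴ V/m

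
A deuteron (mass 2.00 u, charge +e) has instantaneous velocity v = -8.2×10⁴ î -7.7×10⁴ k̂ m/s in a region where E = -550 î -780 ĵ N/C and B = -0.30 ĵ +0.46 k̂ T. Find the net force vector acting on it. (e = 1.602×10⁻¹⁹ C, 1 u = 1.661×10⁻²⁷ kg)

F ≈ (-3.79×10⁻¹⁵, 5.92×10⁻¹⁵, 3.94×10⁻¹⁵) N

v×B = (-2.31×10⁴, 3.77×10⁴, 2.46×10⁴) N/C.
E + v×B = (-2.36×10⁴, 3.69×10⁴, 2.46×10⁴) N/C.
F = q(E + v×B) = (1.602×10⁻¹⁹ C)·(-2.36×10⁴, 3.69×10⁴, 2.46×10⁴) = (-3.79×10⁻¹⁵, 5.92×10⁻¹⁵, 3.94×10⁻¹⁵) N.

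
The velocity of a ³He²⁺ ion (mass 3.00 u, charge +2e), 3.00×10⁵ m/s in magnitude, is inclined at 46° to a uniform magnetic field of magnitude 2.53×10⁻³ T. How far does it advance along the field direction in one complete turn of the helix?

p ≈ 8.05 m

v∥ = v cosθ = 3.00×10⁵·cos46° ≈ 2.084×10⁵ m/s.
T = 2πm/(|q|B) = 2π(4.983×10⁻²⁷)/((3.204×10⁻¹⁹)(2.53×10⁻³)) ≈ 3.862×10⁻⁵ s.
pitch = v∥ T = (2.084×10⁵)(3.862×10⁻⁵) ≈ 8.05 m.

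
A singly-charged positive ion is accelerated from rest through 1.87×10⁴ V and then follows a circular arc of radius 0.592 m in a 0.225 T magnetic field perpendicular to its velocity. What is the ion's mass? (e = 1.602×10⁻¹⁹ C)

m ≈ 7.60×10⁻²⁶ kg

Combine |q|V = ½mv² and r = mv/(|q|B): eliminate v to get m = qB²r²/(2V).
m = (1.602×10⁻¹⁹)(0.225)²(0.592)²/(2·1.87×10⁴) ≈ 7.60×10⁻²⁶ kg.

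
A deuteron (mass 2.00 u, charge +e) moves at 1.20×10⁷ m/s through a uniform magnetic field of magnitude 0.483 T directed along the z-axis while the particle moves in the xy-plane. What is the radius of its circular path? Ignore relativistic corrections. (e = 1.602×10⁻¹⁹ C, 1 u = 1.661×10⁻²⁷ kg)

The magnetic force provides the centripetal force: |q|vB = mv²/r.
r = mv/(|q|B) = (3.322×10⁻²⁷)(1.20×10⁷)/((1.602×10⁻¹⁹)(0.483)) ≈ 0.515 m.

r ≈ 0.515 m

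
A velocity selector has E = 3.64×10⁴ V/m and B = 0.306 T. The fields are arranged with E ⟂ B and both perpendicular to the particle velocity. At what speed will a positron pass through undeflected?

v = 1.19×10⁵ m/s

For undeflected motion the electric and magnetic forces balance: qE = qvB.
v = E/B = 3.64×10⁴/0.306 = 1.19×10⁵ m/s.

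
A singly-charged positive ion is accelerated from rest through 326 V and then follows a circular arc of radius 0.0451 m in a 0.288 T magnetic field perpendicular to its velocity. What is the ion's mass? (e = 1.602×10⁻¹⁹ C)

Combine |q|V = ½mv² and r = mv/(|q|B): eliminate v to get m = qB²r²/(2V).
m = (1.602×10⁻¹⁹)(0.288)²(0.0451)²/(2·326) ≈ 4.15×10⁻²⁶ kg.

m ≈ 4.15×10⁻²⁶ kg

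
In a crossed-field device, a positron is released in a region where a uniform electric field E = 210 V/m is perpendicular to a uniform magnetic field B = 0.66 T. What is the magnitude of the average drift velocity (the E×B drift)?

v_d ≈ 320 m/s

In crossed fields the guiding centre drifts at v_d = |E×B|/B² = E/B, independent of charge and mass.
v_d = 210/0.66 = 320 m/s.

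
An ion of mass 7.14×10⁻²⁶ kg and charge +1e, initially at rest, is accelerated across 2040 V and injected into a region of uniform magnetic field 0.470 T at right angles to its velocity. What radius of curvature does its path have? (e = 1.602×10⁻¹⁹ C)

r ≈ 0.0907 m

Acceleration: |q|V = ½mv² ⇒ v = √(2|q|V/m) = √(2·1.602×10⁻¹⁹·2040/7.14×10⁻²⁶) ≈ 9.568×10⁴ m/s.
In the field: r = mv/(|q|B) = (7.14×10⁻²⁶)(9.568×10⁴)/((1.602×10⁻¹⁹)(0.470)) ≈ 0.0907 m.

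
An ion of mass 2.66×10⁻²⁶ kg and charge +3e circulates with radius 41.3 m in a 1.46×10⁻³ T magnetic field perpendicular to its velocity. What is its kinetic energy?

v = |q|Br/m, then KE = ½mv² = (qBr)²/(2m).
v = (4.806×10⁻¹⁹)(1.46×10⁻³)(41.3)/2.66×10⁻²⁶ ≈ 1.089×10⁶ m/s.
KE = ½(2.66×10⁻²⁶)(1.089×10⁶)² ≈ 1.58×10⁻¹⁴ J.

KE ≈ 1.58×10⁻¹⁴ J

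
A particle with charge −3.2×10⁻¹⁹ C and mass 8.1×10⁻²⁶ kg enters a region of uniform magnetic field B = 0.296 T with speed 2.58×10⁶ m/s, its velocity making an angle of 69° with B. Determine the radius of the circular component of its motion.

r ≈ 2.06 m

v⊥ = v sinθ = 2.58×10⁶·sin69° ≈ 2.409×10⁶ m/s.
r = m v⊥/(|q|B) = (8.1×10⁻²⁶)(2.409×10⁶)/((3.2×10⁻¹⁹)(0.296)) ≈ 2.06 m.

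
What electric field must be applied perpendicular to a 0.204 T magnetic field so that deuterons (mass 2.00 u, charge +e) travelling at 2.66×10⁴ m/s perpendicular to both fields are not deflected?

E = 5430 V/m

For straight-line motion qE = qvB, so E = vB.
E = 2.66×10⁴ × 0.204 = 5430 V/m.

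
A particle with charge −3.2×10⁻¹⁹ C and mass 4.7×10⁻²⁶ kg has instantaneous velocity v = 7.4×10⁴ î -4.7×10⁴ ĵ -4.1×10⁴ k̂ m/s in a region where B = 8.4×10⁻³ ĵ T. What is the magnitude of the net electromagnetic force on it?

|F| ≈ 2.27×10⁻¹⁶ N

v×B = (344, 0, 622) N/C.
F = q v×B = (−3.2×10⁻¹⁹ C)·(344, 0, 622) = (-1.10×10⁻¹⁶, 0, -1.99×10⁻¹⁶) N.
|F| = 2.27×10⁻¹⁶ N.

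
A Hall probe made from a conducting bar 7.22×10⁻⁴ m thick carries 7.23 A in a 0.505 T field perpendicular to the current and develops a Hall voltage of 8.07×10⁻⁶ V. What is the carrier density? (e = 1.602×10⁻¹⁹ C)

n ≈ 3.91×10²⁷ m⁻³

From V_H = IB/(n e t), n = IB/(V_H e t).
n = (7.23)(0.505)/((8.07×10⁻⁶)(1.602×10⁻¹⁹)(7.22×10⁻⁴)) ≈ 3.91×10²⁷ m⁻³.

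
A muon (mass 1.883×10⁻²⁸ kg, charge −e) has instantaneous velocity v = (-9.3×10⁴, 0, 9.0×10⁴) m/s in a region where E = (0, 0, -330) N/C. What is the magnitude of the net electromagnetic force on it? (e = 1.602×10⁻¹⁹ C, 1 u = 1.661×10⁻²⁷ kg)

Only an electric field acts, so F = qE = (−1.602×10⁻¹⁹ C)·(0, 0, -330) = (0, 0, 5.29×10⁻¹⁷) N.
|F| = 5.29×10⁻¹⁷ N.

|F| ≈ 5.29×10⁻¹⁷ N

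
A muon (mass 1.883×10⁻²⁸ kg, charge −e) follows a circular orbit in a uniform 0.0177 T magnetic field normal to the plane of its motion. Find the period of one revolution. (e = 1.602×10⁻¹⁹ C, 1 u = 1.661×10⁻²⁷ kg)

The cyclotron period depends only on m, q, B: T = 2πm/(|q|B).
T = 2π(1.883×10⁻²⁸)/((1.602×10⁻¹⁹)(0.0177)) ≈ 4.17×10⁻⁷ s.

T ≈ 4.17×10⁻⁷ s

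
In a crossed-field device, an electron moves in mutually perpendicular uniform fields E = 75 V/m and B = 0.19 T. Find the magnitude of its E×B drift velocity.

v_d ≈ 390 m/s

The steady drift has the magnetic force balancing the electric force, so v_d = E/B.
v_d = 75/0.19 = 390 m/s.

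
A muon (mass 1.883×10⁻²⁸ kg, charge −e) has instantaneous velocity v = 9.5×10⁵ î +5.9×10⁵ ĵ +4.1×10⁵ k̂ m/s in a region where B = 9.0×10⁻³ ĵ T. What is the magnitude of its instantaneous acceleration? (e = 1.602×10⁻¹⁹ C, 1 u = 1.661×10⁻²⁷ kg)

|a| ≈ 7.92×10¹² m/s²

v×B = (-3690, 0, 8550) N/C.
F = q v×B = (−1.602×10⁻¹⁹ C)·(-3690, 0, 8550) = (5.91×10⁻¹⁶, 0, -1.37×10⁻¹⁵) N.
|a| = |F|/m = 1.492×10⁻¹⁵/1.883×10⁻²⁸ ≈ 7.92×10¹² m/s².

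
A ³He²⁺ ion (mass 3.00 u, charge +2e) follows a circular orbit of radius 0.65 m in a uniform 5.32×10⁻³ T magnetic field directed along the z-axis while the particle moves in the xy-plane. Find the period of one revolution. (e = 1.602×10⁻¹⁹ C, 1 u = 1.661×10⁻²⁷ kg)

The cyclotron period depends only on m, q, B: T = 2πm/(|q|B).
T = 2π(4.983×10⁻²⁷)/((3.204×10⁻¹⁹)(5.32×10⁻³)) ≈ 1.84×10⁻⁵ s.

T ≈ 1.84×10⁻⁵ s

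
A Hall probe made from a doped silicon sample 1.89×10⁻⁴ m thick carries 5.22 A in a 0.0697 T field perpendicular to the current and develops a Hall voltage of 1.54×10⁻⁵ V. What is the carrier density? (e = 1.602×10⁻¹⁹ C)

From V_H = IB/(n e t), n = IB/(V_H e t).
n = (5.22)(0.0697)/((1.54×10⁻⁵)(1.602×10⁻¹⁹)(1.89×10⁻⁴)) ≈ 7.80×10²⁶ m⁻³.

n ≈ 7.80×10²⁶ m⁻³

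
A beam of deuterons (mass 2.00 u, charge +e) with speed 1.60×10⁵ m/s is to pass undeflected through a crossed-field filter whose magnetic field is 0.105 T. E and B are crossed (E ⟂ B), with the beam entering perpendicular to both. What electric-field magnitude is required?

E = 1.68×10⁴ V/m

For straight-line motion qE = qvB, so E = vB.
E = 1.60×10⁵ × 0.105 = 1.68×10⁴ V/m.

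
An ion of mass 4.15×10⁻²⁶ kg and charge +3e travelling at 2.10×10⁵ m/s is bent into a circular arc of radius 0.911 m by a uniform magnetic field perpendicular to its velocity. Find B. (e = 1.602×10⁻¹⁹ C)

B ≈ 0.0199 T

From |q|vB = mv²/r, B = mv/(|q|r).
B = (4.15×10⁻²⁶)(2.10×10⁵)/((4.806×10⁻¹⁹)(0.911)) ≈ 0.0199 T.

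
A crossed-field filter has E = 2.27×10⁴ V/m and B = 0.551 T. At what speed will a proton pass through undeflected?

v = 4.12×10⁴ m/s

Straight-line motion ⇒ electric and magnetic forces cancel, so E = vB.
v = E/B = 2.27×10⁴/0.551 = 4.12×10⁴ m/s.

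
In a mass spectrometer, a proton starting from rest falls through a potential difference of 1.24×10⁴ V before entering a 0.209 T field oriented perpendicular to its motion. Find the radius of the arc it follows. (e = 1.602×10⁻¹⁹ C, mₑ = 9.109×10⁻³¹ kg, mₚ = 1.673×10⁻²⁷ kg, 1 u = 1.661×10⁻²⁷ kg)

Acceleration: |q|V = ½mv² ⇒ v = √(2|q|V/m) = √(2·1.602×10⁻¹⁹·1.24×10⁴/1.673×10⁻²⁷) ≈ 1.541×10⁶ m/s.
In the field: r = mv/(|q|B) = (1.673×10⁻²⁷)(1.541×10⁶)/((1.602×10⁻¹⁹)(0.209)) ≈ 0.0770 m.

r ≈ 0.0770 m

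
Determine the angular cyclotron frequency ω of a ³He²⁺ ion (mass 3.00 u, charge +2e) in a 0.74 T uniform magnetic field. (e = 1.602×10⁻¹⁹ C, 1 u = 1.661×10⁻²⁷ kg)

ω = |q|B/m.
ω = (3.204×10⁻¹⁹)(0.74)/4.983×10⁻²⁷ ≈ 4.8×10⁷ rad/s.

ω ≈ 4.8×10⁷ rad/s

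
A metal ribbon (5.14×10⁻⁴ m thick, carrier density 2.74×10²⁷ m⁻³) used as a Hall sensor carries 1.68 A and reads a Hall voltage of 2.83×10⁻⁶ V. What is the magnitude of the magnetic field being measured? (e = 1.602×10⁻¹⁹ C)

B ≈ 0.380 T

From V_H = IB/(n e t), B = V_H n e t / I.
B = (2.83×10⁻⁶)(2.74×10²⁷)(1.602×10⁻¹⁹)(5.14×10⁻⁴)/1.68 ≈ 0.380 T.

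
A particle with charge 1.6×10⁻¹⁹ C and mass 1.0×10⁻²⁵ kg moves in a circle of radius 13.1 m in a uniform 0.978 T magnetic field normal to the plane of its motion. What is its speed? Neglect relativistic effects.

v ≈ 2.05×10⁷ m/s

From |q|vB = mv²/r, v = |q|Br/m.
v = (1.6×10⁻¹⁹)(0.978)(13.1)/1.0×10⁻²⁵ ≈ 2.05×10⁷ m/s.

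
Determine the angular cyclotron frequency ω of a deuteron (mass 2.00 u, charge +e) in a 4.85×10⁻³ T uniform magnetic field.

ω ≈ 2.34×10⁵ rad/s

ω = |q|B/m.
ω = (1.602×10⁻¹⁹)(4.85×10⁻³)/3.322×10⁻²⁷ ≈ 2.34×10⁵ rad/s.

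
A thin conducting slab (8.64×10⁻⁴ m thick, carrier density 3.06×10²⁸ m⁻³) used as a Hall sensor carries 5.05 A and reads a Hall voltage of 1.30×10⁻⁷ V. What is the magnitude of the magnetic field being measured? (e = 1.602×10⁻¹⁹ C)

B ≈ 0.109 T

From V_H = IB/(n e t), B = V_H n e t / I.
B = (1.30×10⁻⁷)(3.06×10²⁸)(1.602×10⁻¹⁹)(8.64×10⁻⁴)/5.05 ≈ 0.109 T.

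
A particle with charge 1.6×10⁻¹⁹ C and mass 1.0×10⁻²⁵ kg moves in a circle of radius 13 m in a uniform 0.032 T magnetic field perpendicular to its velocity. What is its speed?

From |q|vB = mv²/r, v = |q|Br/m.
v = (1.6×10⁻¹⁹)(0.032)(13)/1.0×10⁻²⁵ ≈ 6.7×10⁵ m/s.

v ≈ 6.7×10⁵ m/s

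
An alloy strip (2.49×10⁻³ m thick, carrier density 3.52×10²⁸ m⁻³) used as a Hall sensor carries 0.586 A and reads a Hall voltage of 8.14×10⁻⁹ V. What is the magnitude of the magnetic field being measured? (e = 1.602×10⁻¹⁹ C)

B ≈ 0.195 T

From V_H = IB/(n e t), B = V_H n e t / I.
B = (8.14×10⁻⁹)(3.52×10²⁸)(1.602×10⁻¹⁹)(2.49×10⁻³)/0.586 ≈ 0.195 T.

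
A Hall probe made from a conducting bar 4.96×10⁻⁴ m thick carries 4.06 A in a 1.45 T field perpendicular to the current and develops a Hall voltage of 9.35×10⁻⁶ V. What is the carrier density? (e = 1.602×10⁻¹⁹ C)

From V_H = IB/(n e t), n = IB/(V_H e t).
n = (4.06)(1.45)/((9.35×10⁻⁶)(1.602×10⁻¹⁹)(4.96×10⁻⁴)) ≈ 7.92×10²⁷ m⁻³.

n ≈ 7.92×10²⁷ m⁻³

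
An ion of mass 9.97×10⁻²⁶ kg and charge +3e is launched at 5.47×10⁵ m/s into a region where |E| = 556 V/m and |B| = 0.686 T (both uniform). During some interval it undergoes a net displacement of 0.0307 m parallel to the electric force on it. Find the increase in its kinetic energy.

ΔKE ≈ 8.20×10⁻¹⁸ J

The magnetic force is always ⟂ v and does no work; only the electric force changes KE.
ΔKE = F_E · d = |q|E d = (4.806×10⁻¹⁹)(556)(0.0307) ≈ 8.20×10⁻¹⁸ J.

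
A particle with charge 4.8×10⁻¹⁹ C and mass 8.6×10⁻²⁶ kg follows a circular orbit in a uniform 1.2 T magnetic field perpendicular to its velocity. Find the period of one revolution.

T ≈ 9.4×10⁻⁷ s

The cyclotron period depends only on m, q, B: T = 2πm/(|q|B).
T = 2π(8.6×10⁻²⁶)/((4.8×10⁻¹⁹)(1.2)) ≈ 9.4×10⁻⁷ s.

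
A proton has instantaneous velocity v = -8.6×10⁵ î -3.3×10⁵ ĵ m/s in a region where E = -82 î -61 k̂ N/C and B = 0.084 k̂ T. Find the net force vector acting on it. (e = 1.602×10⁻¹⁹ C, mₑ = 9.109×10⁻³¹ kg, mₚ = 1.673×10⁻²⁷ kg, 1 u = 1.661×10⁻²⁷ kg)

F ≈ (-4.45×10⁻¹⁵, 1.16×10⁻¹⁴, -9.77×10⁻¹⁸) N

v×B = (-2.77×10⁴, 7.22×10⁴, 0) N/C.
E + v×B = (-2.78×10⁴, 7.22×10⁴, -61.0) N/C.
F = q(E + v×B) = (1.602×10⁻¹⁹ C)·(-2.78×10⁴, 7.22×10⁴, -61.0) = (-4.45×10⁻¹⁵, 1.16×10⁻¹⁴, -9.77×10⁻¹⁸) N.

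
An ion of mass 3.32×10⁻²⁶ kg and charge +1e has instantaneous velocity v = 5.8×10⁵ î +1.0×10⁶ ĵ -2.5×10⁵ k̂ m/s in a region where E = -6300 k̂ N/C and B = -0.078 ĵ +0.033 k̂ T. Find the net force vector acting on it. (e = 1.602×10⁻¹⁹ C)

F ≈ (2.16×10⁻¹⁵, -3.07×10⁻¹⁵, -8.26×10⁻¹⁵) N

v×B = (1.35×10⁴, -1.91×10⁴, -4.52×10⁴) N/C.
E + v×B = (1.35×10⁴, -1.91×10⁴, -5.15×10⁴) N/C.
F = q(E + v×B) = (1.602×10⁻¹⁹ C)·(1.35×10⁴, -1.91×10⁴, -5.15×10⁴) = (2.16×10⁻¹⁵, -3.07×10⁻¹⁵, -8.26×10⁻¹⁵) N.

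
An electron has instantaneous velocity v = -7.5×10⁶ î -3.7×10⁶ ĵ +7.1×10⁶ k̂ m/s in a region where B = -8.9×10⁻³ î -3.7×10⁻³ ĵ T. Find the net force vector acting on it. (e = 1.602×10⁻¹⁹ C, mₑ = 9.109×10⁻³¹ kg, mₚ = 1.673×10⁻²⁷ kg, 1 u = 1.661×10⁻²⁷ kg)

F ≈ (-4.21×10⁻¹⁵, 1.01×10⁻¹⁴, 8.30×10⁻¹⁶) N

v×B = (2.63×10⁴, -6.32×10⁴, -5180) N/C.
F = q v×B = (−1.602×10⁻¹⁹ C)·(2.63×10⁴, -6.32×10⁴, -5180) = (-4.21×10⁻¹⁵, 1.01×10⁻¹⁴, 8.30×10⁻¹⁶) N.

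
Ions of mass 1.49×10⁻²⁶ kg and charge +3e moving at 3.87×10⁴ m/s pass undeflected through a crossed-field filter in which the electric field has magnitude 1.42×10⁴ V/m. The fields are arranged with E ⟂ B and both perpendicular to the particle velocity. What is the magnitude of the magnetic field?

B = 0.367 T

Balance of forces in the selector: qE = qvB ⇒ B = E/v.
B = 1.42×10⁴/3.87×10⁴ = 0.367 T.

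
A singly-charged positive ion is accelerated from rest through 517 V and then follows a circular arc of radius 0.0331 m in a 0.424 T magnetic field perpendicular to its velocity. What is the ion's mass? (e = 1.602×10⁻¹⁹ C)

m ≈ 3.05×10⁻²⁶ kg

Combine |q|V = ½mv² and r = mv/(|q|B): eliminate v to get m = qB²r²/(2V).
m = (1.602×10⁻¹⁹)(0.424)²(0.0331)²/(2·517) ≈ 3.05×10⁻²⁶ kg.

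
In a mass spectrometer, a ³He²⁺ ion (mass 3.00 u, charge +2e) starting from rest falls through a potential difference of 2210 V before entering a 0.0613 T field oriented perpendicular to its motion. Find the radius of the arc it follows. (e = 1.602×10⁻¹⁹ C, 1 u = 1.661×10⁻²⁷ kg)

r ≈ 0.135 m

Acceleration: |q|V = ½mv² ⇒ v = √(2|q|V/m) = √(2·3.204×10⁻¹⁹·2210/4.983×10⁻²⁷) ≈ 5.331×10⁵ m/s.
In the field: r = mv/(|q|B) = (4.983×10⁻²⁷)(5.331×10⁵)/((3.204×10⁻¹⁹)(0.0613)) ≈ 0.135 m.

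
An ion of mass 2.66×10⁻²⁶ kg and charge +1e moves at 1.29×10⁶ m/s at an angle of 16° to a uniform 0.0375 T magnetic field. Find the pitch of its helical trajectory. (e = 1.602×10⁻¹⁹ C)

p ≈ 34.5 m

v∥ = v cosθ = 1.29×10⁶·cos16° ≈ 1.240×10⁶ m/s.
T = 2πm/(|q|B) = 2π(2.66×10⁻²⁶)/((1.602×10⁻¹⁹)(0.0375)) ≈ 2.782×10⁻⁵ s.
pitch = v∥ T = (1.240×10⁶)(2.782×10⁻⁵) ≈ 34.5 m.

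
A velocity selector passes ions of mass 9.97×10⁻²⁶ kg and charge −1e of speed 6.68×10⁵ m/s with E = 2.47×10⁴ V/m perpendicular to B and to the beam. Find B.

Balance of forces in the selector: qE = qvB ⇒ B = E/v.
B = 2.47×10⁴/6.68×10⁵ = 0.0370 T.

B = 0.0370 T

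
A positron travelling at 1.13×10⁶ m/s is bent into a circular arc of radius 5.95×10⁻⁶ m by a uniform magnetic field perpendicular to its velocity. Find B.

From |q|vB = mv²/r, B = mv/(|q|r).
B = (9.109×10⁻³¹)(1.13×10⁶)/((1.602×10⁻¹⁹)(5.95×10⁻⁶)) ≈ 1.08 T.

B ≈ 1.08 T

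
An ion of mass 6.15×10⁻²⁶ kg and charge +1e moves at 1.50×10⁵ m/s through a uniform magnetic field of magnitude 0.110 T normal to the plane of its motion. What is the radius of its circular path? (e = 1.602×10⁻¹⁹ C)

The magnetic force provides the centripetal force: |q|vB = mv²/r.
r = mv/(|q|B) = (6.15×10⁻²⁶)(1.50×10⁵)/((1.602×10⁻¹⁹)(0.110)) ≈ 0.523 m.

r ≈ 0.523 m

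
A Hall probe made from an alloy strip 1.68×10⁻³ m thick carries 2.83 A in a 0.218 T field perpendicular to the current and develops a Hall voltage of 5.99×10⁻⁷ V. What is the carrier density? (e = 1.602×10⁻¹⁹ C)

n ≈ 3.83×10²⁷ m⁻³

From V_H = IB/(n e t), n = IB/(V_H e t).
n = (2.83)(0.218)/((5.99×10⁻⁷)(1.602×10⁻¹⁹)(1.68×10⁻³)) ≈ 3.83×10²⁷ m⁻³.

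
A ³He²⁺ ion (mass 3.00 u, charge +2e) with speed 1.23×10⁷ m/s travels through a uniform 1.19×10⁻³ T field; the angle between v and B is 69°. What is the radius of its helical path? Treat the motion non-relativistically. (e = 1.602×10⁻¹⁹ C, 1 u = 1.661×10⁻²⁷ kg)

r ≈ 150 m

v⊥ = v sinθ = 1.23×10⁷·sin69° ≈ 1.148×10⁷ m/s.
r = m v⊥/(|q|B) = (4.983×10⁻²⁷)(1.148×10⁷)/((3.204×10⁻¹⁹)(1.19×10⁻³)) ≈ 150 m.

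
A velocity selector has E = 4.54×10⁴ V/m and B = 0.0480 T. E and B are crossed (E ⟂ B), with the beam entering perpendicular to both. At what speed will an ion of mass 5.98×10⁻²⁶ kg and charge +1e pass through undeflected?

v = 9.46×10⁵ m/s

Straight-line motion ⇒ electric and magnetic forces cancel, so E = vB.
v = E/B = 4.54×10⁴/0.0480 = 9.46×10⁵ m/s.
The result is independent of the particle's charge and mass.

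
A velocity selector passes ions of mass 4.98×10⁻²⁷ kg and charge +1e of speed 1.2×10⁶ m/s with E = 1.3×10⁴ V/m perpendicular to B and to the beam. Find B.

Balance of forces in the selector: qE = qvB ⇒ B = E/v.
B = 1.3×10⁴/1.2×10⁶ = 0.011 T.

B = 0.011 T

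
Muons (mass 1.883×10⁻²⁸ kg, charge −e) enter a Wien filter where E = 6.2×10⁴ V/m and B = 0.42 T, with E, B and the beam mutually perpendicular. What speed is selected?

Zero net Lorentz force requires |qE| = |q v×B|, i.e. E = vB.
v = E/B = 6.2×10⁴/0.42 = 1.5×10⁵ m/s.

v = 1.5×10⁵ m/s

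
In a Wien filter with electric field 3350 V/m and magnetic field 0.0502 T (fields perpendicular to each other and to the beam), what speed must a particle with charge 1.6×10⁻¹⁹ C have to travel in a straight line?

v = 6.67×10⁴ m/s

Straight-line motion ⇒ electric and magnetic forces cancel, so E = vB.
v = E/B = 3350/0.0502 = 6.67×10⁴ m/s.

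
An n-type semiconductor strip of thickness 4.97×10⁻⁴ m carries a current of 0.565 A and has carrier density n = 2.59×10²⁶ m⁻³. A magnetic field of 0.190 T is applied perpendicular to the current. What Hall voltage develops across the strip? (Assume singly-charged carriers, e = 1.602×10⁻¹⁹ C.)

V_H = IB/(n e t).
V_H = (0.565)(0.190)/((2.59×10²⁶)(1.602×10⁻¹⁹)(4.97×10⁻⁴)) ≈ 5.21×10⁻⁶ V.

V_H ≈ 5.21×10⁻⁶ V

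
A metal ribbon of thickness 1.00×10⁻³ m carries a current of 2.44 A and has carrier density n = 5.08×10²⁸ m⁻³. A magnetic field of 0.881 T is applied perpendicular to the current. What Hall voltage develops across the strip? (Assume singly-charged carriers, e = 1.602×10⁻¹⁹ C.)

V_H = IB/(n e t).
V_H = (2.44)(0.881)/((5.08×10²⁸)(1.602×10⁻¹⁹)(1.00×10⁻³)) ≈ 2.64×10⁻⁷ V.

V_H ≈ 2.64×10⁻⁷ V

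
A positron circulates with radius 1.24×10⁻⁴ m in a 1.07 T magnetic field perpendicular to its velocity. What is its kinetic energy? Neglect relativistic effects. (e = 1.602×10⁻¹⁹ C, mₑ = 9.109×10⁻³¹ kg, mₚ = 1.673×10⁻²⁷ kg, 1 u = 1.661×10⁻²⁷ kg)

v = |q|Br/m, then KE = ½mv² = (qBr)²/(2m).
v = (1.602×10⁻¹⁹)(1.07)(1.24×10⁻⁴)/9.109×10⁻³¹ ≈ 2.333×10⁷ m/s.
KE = ½(9.109×10⁻³¹)(2.333×10⁷)² ≈ 2.48×10⁻¹⁶ J = 1550 eV.

KE ≈ 1550 eV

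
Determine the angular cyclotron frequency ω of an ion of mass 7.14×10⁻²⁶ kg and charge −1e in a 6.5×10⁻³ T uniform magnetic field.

ω ≈ 1.5×10⁴ rad/s

ω = |q|B/m.
ω = (1.602×10⁻¹⁹)(6.5×10⁻³)/7.14×10⁻²⁶ ≈ 1.5×10⁴ rad/s.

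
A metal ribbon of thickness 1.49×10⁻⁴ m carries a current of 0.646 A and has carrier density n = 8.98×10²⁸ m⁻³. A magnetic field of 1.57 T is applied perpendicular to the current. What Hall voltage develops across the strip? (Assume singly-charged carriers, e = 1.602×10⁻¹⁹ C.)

V_H ≈ 4.73×10⁻⁷ V

V_H = IB/(n e t).
V_H = (0.646)(1.57)/((8.98×10²⁸)(1.602×10⁻¹⁹)(1.49×10⁻⁴)) ≈ 4.73×10⁻⁷ V.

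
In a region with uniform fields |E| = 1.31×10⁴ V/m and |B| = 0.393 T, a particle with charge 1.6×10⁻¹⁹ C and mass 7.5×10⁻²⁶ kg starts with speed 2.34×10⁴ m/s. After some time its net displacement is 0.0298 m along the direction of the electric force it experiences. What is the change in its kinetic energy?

ΔKE ≈ 6.25×10⁻¹⁷ J

The magnetic force is always ⟂ v and does no work; only the electric force changes KE.
ΔKE = F_E · d = |q|E d = (1.6×10⁻¹⁹)(1.31×10⁴)(0.0298) ≈ 6.25×10⁻¹⁷ J.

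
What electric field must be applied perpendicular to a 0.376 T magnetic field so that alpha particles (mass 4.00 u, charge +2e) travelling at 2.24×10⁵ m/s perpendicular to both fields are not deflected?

For straight-line motion qE = qvB, so E = vB.
E = 2.24×10⁵ × 0.376 = 8.42×10⁴ V/m.

E = 8.42×10⁴ V/m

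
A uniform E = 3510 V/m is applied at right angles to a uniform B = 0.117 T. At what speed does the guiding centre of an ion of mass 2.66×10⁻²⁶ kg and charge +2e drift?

v_d ≈ 3.00×10⁴ m/s

In crossed fields the guiding centre drifts at v_d = |E×B|/B² = E/B, independent of charge and mass.
v_d = 3510/0.117 = 3.00×10⁴ m/s.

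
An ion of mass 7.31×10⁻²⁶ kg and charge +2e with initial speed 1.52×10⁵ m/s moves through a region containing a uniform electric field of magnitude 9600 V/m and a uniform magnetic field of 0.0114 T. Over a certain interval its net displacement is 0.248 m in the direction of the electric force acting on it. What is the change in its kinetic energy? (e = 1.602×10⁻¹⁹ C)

The magnetic force is always ⟂ v and does no work; only the electric force changes KE.
ΔKE = F_E · d = |q|E d = (3.204×10⁻¹⁹)(9600)(0.248) ≈ 7.63×10⁻¹⁶ J.

ΔKE ≈ 7.63×10⁻¹⁶ J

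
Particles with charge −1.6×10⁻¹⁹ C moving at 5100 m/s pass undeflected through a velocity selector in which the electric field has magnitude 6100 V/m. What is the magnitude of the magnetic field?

B = 1.2 T

Balance of forces in the selector: qE = qvB ⇒ B = E/v.
B = 6100/5100 = 1.2 T.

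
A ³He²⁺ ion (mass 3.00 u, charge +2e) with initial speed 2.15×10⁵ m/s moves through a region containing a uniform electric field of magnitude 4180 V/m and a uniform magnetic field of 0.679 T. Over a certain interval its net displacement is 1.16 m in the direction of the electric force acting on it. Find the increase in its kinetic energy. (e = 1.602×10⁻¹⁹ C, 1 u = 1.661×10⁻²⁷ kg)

ΔKE ≈ 1.55×10⁻¹⁵ J

The magnetic force is always ⟂ v and does no work; only the electric force changes KE.
ΔKE = F_E · d = |q|E d = (3.204×10⁻¹⁹)(4180)(1.16) ≈ 1.55×10⁻¹⁵ J.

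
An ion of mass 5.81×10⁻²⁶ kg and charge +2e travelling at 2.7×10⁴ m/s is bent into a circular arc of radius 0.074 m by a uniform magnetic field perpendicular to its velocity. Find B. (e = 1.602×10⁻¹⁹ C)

B ≈ 0.066 T

From |q|vB = mv²/r, B = mv/(|q|r).
B = (5.81×10⁻²⁶)(2.7×10⁴)/((3.204×10⁻¹⁹)(0.074)) ≈ 0.066 T.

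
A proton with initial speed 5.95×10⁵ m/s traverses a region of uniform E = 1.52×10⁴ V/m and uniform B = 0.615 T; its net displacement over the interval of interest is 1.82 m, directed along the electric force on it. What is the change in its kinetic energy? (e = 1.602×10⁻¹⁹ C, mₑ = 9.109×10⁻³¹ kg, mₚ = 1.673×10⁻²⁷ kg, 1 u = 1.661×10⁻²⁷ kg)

The magnetic force is always ⟂ v and does no work; only the electric force changes KE.
ΔKE = F_E · d = |q|E d = (1.602×10⁻¹⁹)(1.52×10⁴)(1.82) ≈ 4.43×10⁻¹⁵ J.

ΔKE ≈ 4.43×10⁻¹⁵ J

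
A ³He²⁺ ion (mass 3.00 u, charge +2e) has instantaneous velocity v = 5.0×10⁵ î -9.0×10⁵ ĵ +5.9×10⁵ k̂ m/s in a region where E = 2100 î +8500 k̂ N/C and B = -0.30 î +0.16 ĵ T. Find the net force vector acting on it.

F ≈ (-2.96×10⁻¹⁴, -5.67×10⁻¹⁴, -5.82×10⁻¹⁴) N

v×B = (-9.44×10⁴, -1.77×10⁵, -1.90×10⁵) N/C.
E + v×B = (-9.23×10⁴, -1.77×10⁵, -1.82×10⁵) N/C.
F = q(E + v×B) = (3.204×10⁻¹⁹ C)·(-9.23×10⁴, -1.77×10⁵, -1.82×10⁵) = (-2.96×10⁻¹⁴, -5.67×10⁻¹⁴, -5.82×10⁻¹⁴) N.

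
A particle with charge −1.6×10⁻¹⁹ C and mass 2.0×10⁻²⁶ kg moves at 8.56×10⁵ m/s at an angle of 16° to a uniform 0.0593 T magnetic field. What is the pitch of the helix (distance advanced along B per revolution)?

v∥ = v cosθ = 8.56×10⁵·cos16° ≈ 8.228×10⁵ m/s.
T = 2πm/(|q|B) = 2π(2.0×10⁻²⁶)/((1.6×10⁻¹⁹)(0.0593)) ≈ 1.324×10⁻⁵ s.
pitch = v∥ T = (8.228×10⁵)(1.324×10⁻⁵) ≈ 10.9 m.

p ≈ 10.9 m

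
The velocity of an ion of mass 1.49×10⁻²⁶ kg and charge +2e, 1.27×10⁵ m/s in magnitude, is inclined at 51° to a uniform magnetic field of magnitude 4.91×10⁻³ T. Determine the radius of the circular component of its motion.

v⊥ = v sinθ = 1.27×10⁵·sin51° ≈ 9.870×10⁴ m/s.
r = m v⊥/(|q|B) = (1.49×10⁻²⁶)(9.870×10⁴)/((3.204×10⁻¹⁹)(4.91×10⁻³)) ≈ 0.935 m.

r ≈ 0.935 m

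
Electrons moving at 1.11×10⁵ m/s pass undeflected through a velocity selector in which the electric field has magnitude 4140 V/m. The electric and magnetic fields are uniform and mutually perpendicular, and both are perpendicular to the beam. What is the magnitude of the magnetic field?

B = 0.0373 T

Balance of forces in the selector: qE = qvB ⇒ B = E/v.
B = 4140/1.11×10⁵ = 0.0373 T.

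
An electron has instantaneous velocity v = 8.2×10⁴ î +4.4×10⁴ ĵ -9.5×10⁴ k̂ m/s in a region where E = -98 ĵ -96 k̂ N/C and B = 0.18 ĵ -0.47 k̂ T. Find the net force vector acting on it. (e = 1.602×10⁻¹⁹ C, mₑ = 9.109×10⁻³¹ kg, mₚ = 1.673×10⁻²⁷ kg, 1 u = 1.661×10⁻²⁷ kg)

v×B = (-3580, 3.85×10⁴, 1.48×10⁴) N/C.
E + v×B = (-3580, 3.84×10⁴, 1.47×10⁴) N/C.
F = q(E + v×B) = (−1.602×10⁻¹⁹ C)·(-3580, 3.84×10⁴, 1.47×10⁴) = (5.74×10⁻¹⁶, -6.16×10⁻¹⁵, -2.35×10⁻¹⁵) N.

F ≈ (5.74×10⁻¹⁶, -6.16×10⁻¹⁵, -2.35×10⁻¹⁵) N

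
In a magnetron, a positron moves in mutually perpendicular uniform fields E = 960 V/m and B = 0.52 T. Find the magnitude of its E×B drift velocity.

v_d ≈ 1800 m/s

The steady drift has the magnetic force balancing the electric force, so v_d = E/B.
v_d = 960/0.52 = 1800 m/s.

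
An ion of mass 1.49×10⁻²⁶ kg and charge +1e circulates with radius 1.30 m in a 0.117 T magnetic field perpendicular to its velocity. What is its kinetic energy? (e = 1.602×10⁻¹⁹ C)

KE ≈ 1.99×10⁻¹⁴ J

v = |q|Br/m, then KE = ½mv² = (qBr)²/(2m).
v = (1.602×10⁻¹⁹)(0.117)(1.30)/1.49×10⁻²⁶ ≈ 1.635×10⁶ m/s.
KE = ½(1.49×10⁻²⁶)(1.635×10⁶)² ≈ 1.99×10⁻¹⁴ J.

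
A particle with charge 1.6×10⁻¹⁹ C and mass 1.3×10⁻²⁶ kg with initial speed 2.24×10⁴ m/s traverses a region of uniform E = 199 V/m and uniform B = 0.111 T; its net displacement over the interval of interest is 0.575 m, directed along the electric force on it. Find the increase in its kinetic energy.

The magnetic force is always ⟂ v and does no work; only the electric force changes KE.
ΔKE = F_E · d = |q|E d = (1.6×10⁻¹⁹)(199)(0.575) ≈ 1.83×10⁻¹⁷ J.

ΔKE ≈ 1.83×10⁻¹⁷ J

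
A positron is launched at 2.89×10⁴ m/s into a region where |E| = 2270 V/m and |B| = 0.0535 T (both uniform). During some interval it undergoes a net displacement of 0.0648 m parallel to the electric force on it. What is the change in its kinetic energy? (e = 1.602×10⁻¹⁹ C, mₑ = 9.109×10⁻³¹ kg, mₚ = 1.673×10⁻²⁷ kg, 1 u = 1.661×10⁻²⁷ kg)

ΔKE ≈ 2.36×10⁻¹⁷ J

The magnetic force is always ⟂ v and does no work; only the electric force changes KE.
ΔKE = F_E · d = |q|E d = (1.602×10⁻¹⁹)(2270)(0.0648) ≈ 2.36×10⁻¹⁷ J.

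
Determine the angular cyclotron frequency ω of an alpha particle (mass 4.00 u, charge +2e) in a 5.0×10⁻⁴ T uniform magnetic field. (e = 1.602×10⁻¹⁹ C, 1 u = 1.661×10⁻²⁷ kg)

ω = |q|B/m.
ω = (3.204×10⁻¹⁹)(5.0×10⁻⁴)/6.644×10⁻²⁷ ≈ 2.4×10⁴ rad/s.

ω ≈ 2.4×10⁴ rad/s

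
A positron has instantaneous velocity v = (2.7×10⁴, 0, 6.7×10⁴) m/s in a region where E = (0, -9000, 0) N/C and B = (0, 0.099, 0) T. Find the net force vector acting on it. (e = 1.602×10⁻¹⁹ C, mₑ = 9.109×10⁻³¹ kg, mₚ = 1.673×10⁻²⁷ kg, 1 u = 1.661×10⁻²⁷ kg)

F ≈ (-1.06×10⁻¹⁵, -1.44×10⁻¹⁵, 4.28×10⁻¹⁶) N

v×B = (-6630, 0, 2670) N/C.
E + v×B = (-6630, -9000, 2670) N/C.
F = q(E + v×B) = (1.602×10⁻¹⁹ C)·(-6630, -9000, 2670) = (-1.06×10⁻¹⁵, -1.44×10⁻¹⁵, 4.28×10⁻¹⁶) N.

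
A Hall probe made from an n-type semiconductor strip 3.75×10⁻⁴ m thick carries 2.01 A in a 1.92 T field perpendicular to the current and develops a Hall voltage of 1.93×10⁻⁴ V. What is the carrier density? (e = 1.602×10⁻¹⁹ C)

n ≈ 3.33×10²⁶ m⁻³

From V_H = IB/(n e t), n = IB/(V_H e t).
n = (2.01)(1.92)/((1.93×10⁻⁴)(1.602×10⁻¹⁹)(3.75×10⁻⁴)) ≈ 3.33×10²⁶ m⁻³.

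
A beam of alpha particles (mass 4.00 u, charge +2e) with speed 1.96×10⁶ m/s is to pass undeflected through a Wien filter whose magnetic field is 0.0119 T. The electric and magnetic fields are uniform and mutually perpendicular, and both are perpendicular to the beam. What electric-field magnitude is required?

For straight-line motion qE = qvB, so E = vB.
E = 1.96×10⁶ × 0.0119 = 2.33×10⁴ V/m.

E = 2.33×10⁴ V/m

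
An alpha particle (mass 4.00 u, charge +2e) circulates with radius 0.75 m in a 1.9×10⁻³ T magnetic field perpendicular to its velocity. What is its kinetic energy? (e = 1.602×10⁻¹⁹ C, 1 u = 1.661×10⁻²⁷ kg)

KE ≈ 1.6×10⁻¹⁷ J

v = |q|Br/m, then KE = ½mv² = (qBr)²/(2m).
v = (3.204×10⁻¹⁹)(1.9×10⁻³)(0.75)/6.644×10⁻²⁷ ≈ 6.872×10⁴ m/s.
KE = ½(6.644×10⁻²⁷)(6.872×10⁴)² ≈ 1.6×10⁻¹⁷ J.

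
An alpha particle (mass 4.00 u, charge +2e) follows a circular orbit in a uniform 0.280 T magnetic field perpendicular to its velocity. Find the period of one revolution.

T ≈ 4.65×10⁻⁷ s

The cyclotron period depends only on m, q, B: T = 2πm/(|q|B).
T = 2π(6.644×10⁻²⁷)/((3.204×10⁻¹⁹)(0.280)) ≈ 4.65×10⁻⁷ s.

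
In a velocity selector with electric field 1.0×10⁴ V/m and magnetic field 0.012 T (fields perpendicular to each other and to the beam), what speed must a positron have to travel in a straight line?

v = 8.3×10⁵ m/s

For undeflected motion the electric and magnetic forces balance: qE = qvB.
v = E/B = 1.0×10⁴/0.012 = 8.3×10⁵ m/s.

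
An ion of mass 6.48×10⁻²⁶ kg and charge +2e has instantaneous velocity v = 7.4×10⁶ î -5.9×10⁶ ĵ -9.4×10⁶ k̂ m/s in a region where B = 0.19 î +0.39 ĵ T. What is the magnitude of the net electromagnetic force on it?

|F| ≈ 1.83×10⁻¹² N

v×B = (3.67×10⁶, -1.79×10⁶, 4.01×10⁶) N/C.
F = q v×B = (3.204×10⁻¹⁹ C)·(3.67×10⁶, -1.79×10⁶, 4.01×10⁶) = (1.17×10⁻¹², -5.72×10⁻¹³, 1.28×10⁻¹²) N.
|F| = 1.83×10⁻¹² N.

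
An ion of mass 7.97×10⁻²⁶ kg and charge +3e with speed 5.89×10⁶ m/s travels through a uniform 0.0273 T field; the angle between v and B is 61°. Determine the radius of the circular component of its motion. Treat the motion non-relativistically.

v⊥ = v sinθ = 5.89×10⁶·sin61° ≈ 5.152×10⁶ m/s.
r = m v⊥/(|q|B) = (7.97×10⁻²⁶)(5.152×10⁶)/((4.806×10⁻¹⁹)(0.0273)) ≈ 31.3 m.

r ≈ 31.3 m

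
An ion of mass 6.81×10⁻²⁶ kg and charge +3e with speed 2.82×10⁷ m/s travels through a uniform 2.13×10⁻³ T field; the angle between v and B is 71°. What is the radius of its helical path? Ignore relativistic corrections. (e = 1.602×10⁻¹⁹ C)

r ≈ 1770 m

v⊥ = v sinθ = 2.82×10⁷·sin71° ≈ 2.666×10⁷ m/s.
r = m v⊥/(|q|B) = (6.81×10⁻²⁶)(2.666×10⁷)/((4.806×10⁻¹⁹)(2.13×10⁻³)) ≈ 1770 m.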